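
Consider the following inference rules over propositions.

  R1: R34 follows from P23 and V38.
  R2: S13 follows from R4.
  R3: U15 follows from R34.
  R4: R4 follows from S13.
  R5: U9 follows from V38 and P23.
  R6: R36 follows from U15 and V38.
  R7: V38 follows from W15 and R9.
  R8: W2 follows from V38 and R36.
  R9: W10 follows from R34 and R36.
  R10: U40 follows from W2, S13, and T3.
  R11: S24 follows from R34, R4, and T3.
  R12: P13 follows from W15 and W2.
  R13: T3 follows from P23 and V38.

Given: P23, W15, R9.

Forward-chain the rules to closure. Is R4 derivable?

R4 would need S13 (R4), but S13 is never established.

No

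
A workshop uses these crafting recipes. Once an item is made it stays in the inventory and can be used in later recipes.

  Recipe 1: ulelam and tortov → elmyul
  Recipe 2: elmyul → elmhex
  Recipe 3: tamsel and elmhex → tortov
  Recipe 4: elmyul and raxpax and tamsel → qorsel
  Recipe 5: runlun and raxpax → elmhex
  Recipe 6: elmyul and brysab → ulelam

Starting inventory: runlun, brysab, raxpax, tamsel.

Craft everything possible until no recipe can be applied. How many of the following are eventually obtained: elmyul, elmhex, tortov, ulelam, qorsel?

Using Recipe 5, runlun and raxpax make elmhex.
tamsel and elmhex → tortov (Recipe 3).
elmyul would need ulelam and tortov (Recipe 1), but ulelam is never obtained.
elmhex: reached.
tortov: reached.
ulelam would need elmyul and brysab (Recipe 6), but elmyul is never obtained.
qorsel would need elmyul, raxpax, and tamsel (Recipe 4), but elmyul is never obtained.
Reached: elmhex and tortov — 2 of the 5.

2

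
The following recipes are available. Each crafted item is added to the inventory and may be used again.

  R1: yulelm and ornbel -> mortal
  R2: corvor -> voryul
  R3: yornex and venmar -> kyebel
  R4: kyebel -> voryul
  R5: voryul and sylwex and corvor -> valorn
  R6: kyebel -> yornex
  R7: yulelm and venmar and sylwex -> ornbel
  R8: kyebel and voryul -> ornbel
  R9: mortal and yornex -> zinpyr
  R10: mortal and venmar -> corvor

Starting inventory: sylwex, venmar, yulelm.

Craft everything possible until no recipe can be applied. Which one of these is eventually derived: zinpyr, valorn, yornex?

Using R7, yulelm, venmar, and sylwex make ornbel.
yulelm and ornbel -> mortal (R1).
mortal and venmar -> corvor (R10).
corvor -> voryul (R2).
voryul and sylwex and corvor -> valorn (R5).
zinpyr would need mortal and yornex (R9), but yornex is never obtained. yornex would need kyebel (R6), but kyebel is never obtained.

valorn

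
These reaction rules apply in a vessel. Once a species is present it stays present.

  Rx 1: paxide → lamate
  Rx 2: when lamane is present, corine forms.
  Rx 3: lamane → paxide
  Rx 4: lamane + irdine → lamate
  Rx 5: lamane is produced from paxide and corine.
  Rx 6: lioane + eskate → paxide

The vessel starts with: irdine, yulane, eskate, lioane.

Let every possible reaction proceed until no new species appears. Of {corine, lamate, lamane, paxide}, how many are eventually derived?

2

lioane and eskate present → paxide forms (Rx 6).
paxide present → lamate forms (Rx 1).
corine would need lamane (Rx 2), but lamane never forms.
lamate: reached.
lamane would need paxide and corine (Rx 5), but corine never forms.
paxide: reached.
Reached: lamate and paxide — 2 of the 4.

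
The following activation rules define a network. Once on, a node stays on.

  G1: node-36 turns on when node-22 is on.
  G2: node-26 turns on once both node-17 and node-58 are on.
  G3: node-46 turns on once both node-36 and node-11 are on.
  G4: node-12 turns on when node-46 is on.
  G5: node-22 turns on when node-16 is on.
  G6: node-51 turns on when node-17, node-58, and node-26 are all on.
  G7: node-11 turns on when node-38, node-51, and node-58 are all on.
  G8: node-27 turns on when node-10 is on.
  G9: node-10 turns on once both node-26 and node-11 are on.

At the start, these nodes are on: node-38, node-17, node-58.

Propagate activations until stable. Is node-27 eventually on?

Yes

G2: node-17 and node-58 on → node-26 on.
node-17, node-58, and node-26 are on, so node-51 turns on (G6).
node-38, node-51, and node-58 are on, so node-11 turns on (G7).
G9: node-26 and node-11 on → node-10 on.
node-10 is on, so node-27 turns on (G8).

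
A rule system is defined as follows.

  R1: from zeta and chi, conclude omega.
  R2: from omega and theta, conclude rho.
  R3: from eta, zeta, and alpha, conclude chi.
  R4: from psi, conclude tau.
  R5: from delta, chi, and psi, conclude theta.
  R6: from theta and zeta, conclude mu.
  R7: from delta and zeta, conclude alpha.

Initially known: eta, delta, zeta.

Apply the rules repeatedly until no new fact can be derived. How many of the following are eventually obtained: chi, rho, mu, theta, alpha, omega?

3

From delta and zeta, R7 gives alpha.
From eta, zeta, and alpha, R3 gives chi.
zeta and chi hold, so omega follows (R1).
chi: reached.
rho would need omega and theta (R2), but theta is never established.
mu would need theta and zeta (R6), but theta is never established.
theta would need delta, chi, and psi (R5), but psi is never established.
alpha: reached.
omega: reached.
Reached: chi, alpha, and omega — 3 of the 6.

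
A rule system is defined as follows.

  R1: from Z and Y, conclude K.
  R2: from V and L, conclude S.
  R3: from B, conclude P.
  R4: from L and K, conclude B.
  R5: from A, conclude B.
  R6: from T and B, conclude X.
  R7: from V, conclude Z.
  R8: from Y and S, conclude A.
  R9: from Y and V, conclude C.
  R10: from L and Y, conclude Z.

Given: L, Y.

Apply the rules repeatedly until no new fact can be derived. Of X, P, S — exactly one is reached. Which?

P

From L and Y, R10 gives Z.
From Z and Y, R1 gives K.
From L and K, R4 gives B.
B holds, so P follows (R3).
S would need V and L (R2), but V is never established. X would need T and B (R6), but T is never established.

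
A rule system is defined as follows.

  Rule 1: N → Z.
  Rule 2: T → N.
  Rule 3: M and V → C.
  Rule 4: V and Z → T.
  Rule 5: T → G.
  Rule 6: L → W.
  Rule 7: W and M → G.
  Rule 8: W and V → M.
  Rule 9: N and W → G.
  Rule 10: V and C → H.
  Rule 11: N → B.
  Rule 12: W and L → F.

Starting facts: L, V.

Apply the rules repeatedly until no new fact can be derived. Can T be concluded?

No

T would need V and Z (Rule 4), but Z is never established.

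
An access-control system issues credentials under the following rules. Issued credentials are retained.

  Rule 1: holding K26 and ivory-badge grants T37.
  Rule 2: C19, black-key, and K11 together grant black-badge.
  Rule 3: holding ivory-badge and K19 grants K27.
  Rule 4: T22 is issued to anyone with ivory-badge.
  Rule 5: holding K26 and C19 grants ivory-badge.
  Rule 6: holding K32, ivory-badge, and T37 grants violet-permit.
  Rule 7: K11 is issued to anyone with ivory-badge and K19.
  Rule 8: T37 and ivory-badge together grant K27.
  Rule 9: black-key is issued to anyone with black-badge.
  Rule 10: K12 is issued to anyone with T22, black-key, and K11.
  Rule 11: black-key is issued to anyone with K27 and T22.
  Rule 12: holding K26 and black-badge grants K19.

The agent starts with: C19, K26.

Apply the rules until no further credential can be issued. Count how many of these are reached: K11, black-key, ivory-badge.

Holding K26 and C19 grants ivory-badge (Rule 5).
Holding K26 and ivory-badge grants T37 (Rule 1).
Holding ivory-badge grants T22 (Rule 4).
Holding T37 and ivory-badge grants K27 (Rule 8).
Holding K27 and T22 grants black-key (Rule 11).
K11 would need ivory-badge and K19 (Rule 7), but K19 is never granted.
black-key: reached.
ivory-badge: reached.
Reached: black-key and ivory-badge — 2 of the 3.

2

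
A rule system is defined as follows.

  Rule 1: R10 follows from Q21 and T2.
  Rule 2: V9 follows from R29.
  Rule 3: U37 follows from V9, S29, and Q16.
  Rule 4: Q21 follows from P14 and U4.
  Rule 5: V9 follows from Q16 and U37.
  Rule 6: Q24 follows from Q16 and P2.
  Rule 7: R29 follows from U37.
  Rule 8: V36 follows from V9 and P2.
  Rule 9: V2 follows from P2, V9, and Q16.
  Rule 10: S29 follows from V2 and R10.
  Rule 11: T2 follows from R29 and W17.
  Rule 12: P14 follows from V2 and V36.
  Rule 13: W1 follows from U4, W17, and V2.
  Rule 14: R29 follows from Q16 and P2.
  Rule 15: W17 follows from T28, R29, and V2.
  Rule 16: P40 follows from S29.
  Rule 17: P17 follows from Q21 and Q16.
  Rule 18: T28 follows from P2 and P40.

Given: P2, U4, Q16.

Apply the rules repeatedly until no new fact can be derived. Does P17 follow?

From Q16 and P2, Rule 14 gives R29.
From R29, Rule 2 gives V9.
P2, V9, and Q16 hold, so V2 follows (Rule 9).
From V9 and P2, Rule 8 gives V36.
V2 and V36 hold, so P14 follows (Rule 12).
From P14 and U4, Rule 4 gives Q21.
From Q21 and Q16, Rule 17 gives P17.

Yes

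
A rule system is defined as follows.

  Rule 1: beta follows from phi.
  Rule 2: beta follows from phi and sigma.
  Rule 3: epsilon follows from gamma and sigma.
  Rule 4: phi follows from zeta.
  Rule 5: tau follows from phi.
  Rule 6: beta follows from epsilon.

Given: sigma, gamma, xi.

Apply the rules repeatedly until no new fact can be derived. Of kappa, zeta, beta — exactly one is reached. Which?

beta

gamma and sigma hold, so epsilon follows (Rule 3).
From epsilon, Rule 6 gives beta.
No rule produces kappa, and it is not given. No rule produces zeta, and it is not given.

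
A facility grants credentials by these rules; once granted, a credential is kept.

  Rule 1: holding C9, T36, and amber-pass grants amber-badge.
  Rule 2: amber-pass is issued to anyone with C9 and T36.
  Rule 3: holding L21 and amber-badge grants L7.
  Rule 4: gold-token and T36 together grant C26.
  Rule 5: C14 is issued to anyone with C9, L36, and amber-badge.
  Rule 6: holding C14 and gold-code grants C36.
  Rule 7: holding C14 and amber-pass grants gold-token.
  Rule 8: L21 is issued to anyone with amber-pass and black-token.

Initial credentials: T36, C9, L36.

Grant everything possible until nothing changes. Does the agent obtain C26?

Holding C9 and T36 grants amber-pass (Rule 2).
Holding C9, T36, and amber-pass grants amber-badge (Rule 1).
Holding C9, L36, and amber-badge grants C14 (Rule 5).
Holding C14 and amber-pass grants gold-token (Rule 7).
Holding gold-token and T36 grants C26 (Rule 4).

Yes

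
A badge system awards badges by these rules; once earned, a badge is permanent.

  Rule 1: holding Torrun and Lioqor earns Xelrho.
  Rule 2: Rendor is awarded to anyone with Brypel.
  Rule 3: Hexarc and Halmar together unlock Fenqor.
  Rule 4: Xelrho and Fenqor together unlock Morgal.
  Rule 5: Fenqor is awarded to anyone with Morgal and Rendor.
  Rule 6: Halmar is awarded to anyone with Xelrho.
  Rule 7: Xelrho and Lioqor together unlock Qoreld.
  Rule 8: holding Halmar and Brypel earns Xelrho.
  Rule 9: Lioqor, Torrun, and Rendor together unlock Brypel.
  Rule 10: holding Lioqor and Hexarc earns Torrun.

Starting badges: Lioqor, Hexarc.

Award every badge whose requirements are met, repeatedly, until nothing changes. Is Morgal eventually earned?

With Lioqor and Hexarc, Torrun is earned (Rule 10).
With Torrun and Lioqor, Xelrho is earned (Rule 1).
With Xelrho, Halmar is earned (Rule 6).
With Hexarc and Halmar, Fenqor is earned (Rule 3).
With Xelrho and Fenqor, Morgal is earned (Rule 4).

Yes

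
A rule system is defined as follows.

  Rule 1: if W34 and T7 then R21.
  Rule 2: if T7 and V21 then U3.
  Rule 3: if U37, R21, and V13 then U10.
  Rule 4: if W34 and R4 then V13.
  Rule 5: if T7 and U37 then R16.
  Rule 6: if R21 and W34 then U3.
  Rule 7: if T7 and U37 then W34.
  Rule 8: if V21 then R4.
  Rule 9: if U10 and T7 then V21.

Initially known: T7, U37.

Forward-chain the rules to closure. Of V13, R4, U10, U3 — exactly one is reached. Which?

T7 and U37 hold, so W34 follows (Rule 7).
From W34 and T7, Rule 1 gives R21.
From R21 and W34, Rule 6 gives U3.
R4 would need V21 (Rule 8), but V21 is never established. U10 would need U37, R21, and V13 (Rule 3), but V13 is never established. V13 would need W34 and R4 (Rule 4), but R4 is never established.

U3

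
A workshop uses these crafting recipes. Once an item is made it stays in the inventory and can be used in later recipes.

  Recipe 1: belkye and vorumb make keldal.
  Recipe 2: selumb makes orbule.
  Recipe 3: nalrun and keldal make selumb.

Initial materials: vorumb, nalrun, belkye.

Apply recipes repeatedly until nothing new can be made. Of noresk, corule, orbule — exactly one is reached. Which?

orbule

belkye and vorumb → keldal (Recipe 1).
nalrun and keldal → selumb (Recipe 3).
selumb → orbule (Recipe 2).
No rule produces corule, and it is not given. No rule produces noresk, and it is not given.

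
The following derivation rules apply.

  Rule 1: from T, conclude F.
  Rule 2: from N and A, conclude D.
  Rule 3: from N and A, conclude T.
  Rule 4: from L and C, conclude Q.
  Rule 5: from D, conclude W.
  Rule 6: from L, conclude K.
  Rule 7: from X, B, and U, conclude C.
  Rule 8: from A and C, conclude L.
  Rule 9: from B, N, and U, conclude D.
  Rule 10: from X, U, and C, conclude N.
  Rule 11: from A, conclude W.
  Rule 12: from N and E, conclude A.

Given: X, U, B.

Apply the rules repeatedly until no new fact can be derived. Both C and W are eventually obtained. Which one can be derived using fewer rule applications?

C

C: From X, B, and U, Rule 7 gives C. [1 rule application]
W: From X, B, and U, Rule 7 gives C. From X, U, and C, Rule 10 gives N. From B, N, and U, Rule 9 gives D. From D, Rule 5 gives W. [4 rule applications]
C needs fewer.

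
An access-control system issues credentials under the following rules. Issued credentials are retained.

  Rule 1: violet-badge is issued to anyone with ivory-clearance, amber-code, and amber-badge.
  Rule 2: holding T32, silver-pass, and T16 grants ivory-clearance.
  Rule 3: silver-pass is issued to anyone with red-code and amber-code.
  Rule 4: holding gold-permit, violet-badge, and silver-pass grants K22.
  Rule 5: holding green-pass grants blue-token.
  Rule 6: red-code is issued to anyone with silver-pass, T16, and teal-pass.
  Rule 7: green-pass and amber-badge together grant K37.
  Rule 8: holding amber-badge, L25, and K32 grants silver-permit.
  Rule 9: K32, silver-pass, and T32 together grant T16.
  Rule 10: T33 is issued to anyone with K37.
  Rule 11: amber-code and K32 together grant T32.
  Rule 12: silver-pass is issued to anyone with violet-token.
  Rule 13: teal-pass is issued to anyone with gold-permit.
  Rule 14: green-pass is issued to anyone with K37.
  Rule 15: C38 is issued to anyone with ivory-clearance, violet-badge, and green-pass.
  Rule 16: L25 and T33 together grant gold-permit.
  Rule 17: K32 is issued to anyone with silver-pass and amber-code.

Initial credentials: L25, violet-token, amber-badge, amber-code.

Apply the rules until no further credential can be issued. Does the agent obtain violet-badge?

Yes

Holding violet-token grants silver-pass (Rule 12).
Holding silver-pass and amber-code grants K32 (Rule 17).
Holding amber-code and K32 grants T32 (Rule 11).
Holding K32, silver-pass, and T32 grants T16 (Rule 9).
Holding T32, silver-pass, and T16 grants ivory-clearance (Rule 2).
Holding ivory-clearance, amber-code, and amber-badge grants violet-badge (Rule 1).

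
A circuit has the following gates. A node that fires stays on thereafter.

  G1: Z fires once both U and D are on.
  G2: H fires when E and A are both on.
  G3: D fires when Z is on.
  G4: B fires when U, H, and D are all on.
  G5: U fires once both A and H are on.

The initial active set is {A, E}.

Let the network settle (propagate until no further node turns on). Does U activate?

Yes

E and A are on, so H fires (G2).
G5: A and H on → U on.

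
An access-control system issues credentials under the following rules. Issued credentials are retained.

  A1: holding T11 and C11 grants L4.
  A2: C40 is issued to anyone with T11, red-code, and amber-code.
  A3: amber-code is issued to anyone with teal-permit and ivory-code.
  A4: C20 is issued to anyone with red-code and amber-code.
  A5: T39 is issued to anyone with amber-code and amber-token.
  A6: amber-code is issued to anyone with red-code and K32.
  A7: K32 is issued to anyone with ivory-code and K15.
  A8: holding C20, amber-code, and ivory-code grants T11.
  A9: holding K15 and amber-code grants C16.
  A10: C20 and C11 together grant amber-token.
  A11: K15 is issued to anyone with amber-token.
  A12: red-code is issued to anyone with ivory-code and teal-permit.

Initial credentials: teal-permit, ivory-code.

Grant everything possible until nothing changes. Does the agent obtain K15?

No

K15 would need amber-token (A11), but amber-token is never granted.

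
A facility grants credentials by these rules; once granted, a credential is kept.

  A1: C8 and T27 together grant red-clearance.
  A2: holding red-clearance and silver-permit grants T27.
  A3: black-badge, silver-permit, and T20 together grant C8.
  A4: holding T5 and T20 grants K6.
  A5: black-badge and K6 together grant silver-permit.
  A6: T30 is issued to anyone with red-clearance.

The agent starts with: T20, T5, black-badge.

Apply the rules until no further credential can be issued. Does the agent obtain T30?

T30 would need red-clearance (A6), but red-clearance is never granted.

No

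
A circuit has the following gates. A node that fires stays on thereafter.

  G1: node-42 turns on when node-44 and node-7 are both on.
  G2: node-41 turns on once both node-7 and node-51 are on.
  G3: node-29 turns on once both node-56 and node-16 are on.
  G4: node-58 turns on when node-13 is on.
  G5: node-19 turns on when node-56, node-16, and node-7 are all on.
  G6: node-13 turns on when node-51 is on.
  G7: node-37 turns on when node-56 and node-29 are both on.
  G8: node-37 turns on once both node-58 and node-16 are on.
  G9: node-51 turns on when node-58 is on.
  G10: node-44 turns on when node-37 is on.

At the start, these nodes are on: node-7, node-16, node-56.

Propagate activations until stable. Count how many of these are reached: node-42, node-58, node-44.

G3: node-56 and node-16 on → node-29 on.
node-56 and node-29 are on, so node-37 turns on (G7).
node-37 is on, so node-44 turns on (G10).
G1: node-44 and node-7 on → node-42 on.
node-42: reached.
node-58 would need node-13 (G4), but node-13 never turns on.
node-44: reached.
Reached: node-42 and node-44 — 2 of the 3.

2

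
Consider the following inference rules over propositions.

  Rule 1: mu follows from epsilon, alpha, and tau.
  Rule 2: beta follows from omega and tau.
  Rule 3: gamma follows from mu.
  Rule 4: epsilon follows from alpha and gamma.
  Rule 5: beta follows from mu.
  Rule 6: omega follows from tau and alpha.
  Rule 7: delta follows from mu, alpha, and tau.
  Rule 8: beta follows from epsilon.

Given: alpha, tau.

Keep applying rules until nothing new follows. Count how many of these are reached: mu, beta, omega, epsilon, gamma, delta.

tau and alpha hold, so omega follows (Rule 6).
From omega and tau, Rule 2 gives beta.
mu would need epsilon, alpha, and tau (Rule 1), but epsilon is never established.
beta: reached.
omega: reached.
epsilon would need alpha and gamma (Rule 4), but gamma is never established.
gamma would need mu (Rule 3), but mu is never established.
delta would need mu, alpha, and tau (Rule 7), but mu is never established.
Reached: beta and omega — 2 of the 6.

2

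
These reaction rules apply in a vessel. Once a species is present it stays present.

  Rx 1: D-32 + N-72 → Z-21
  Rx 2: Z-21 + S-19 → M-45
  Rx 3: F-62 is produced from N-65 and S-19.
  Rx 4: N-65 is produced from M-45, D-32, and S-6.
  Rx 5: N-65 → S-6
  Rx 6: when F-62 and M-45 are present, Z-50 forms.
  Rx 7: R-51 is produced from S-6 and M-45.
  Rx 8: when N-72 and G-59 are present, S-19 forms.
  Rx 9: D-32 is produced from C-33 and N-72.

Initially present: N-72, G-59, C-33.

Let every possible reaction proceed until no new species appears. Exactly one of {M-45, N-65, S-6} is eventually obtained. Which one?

C-33 and N-72 present → D-32 forms (Rx 9).
N-72 and G-59 present → S-19 forms (Rx 8).
D-32 and N-72 present → Z-21 forms (Rx 1).
Z-21 and S-19 present → M-45 forms (Rx 2).
N-65 would need M-45, D-32, and S-6 (Rx 4), but S-6 never forms. S-6 would need N-65 (Rx 5), but N-65 never forms.

M-45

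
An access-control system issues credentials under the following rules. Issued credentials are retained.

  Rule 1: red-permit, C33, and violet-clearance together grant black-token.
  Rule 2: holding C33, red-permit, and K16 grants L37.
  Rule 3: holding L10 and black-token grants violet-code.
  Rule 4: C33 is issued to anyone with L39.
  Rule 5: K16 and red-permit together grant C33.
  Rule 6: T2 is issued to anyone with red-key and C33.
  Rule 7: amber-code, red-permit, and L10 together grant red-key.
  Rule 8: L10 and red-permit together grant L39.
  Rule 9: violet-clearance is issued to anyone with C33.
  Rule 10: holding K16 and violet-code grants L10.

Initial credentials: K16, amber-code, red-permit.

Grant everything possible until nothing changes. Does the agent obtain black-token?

Yes

Holding K16 and red-permit grants C33 (Rule 5).
Holding C33 grants violet-clearance (Rule 9).
Holding red-permit, C33, and violet-clearance grants black-token (Rule 1).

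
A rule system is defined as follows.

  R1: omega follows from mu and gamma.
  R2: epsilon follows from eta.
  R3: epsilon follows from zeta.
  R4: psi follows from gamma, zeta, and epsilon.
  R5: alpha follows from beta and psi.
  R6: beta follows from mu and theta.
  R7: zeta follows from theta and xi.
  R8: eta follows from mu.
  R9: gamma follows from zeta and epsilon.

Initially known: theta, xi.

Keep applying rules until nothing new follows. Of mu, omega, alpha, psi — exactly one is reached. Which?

From theta and xi, R7 gives zeta.
zeta holds, so epsilon follows (R3).
zeta and epsilon hold, so gamma follows (R9).
From gamma, zeta, and epsilon, R4 gives psi.
No rule produces mu, and it is not given. omega would need mu and gamma (R1), but mu is never established. alpha would need beta and psi (R5), but beta is never established.

psi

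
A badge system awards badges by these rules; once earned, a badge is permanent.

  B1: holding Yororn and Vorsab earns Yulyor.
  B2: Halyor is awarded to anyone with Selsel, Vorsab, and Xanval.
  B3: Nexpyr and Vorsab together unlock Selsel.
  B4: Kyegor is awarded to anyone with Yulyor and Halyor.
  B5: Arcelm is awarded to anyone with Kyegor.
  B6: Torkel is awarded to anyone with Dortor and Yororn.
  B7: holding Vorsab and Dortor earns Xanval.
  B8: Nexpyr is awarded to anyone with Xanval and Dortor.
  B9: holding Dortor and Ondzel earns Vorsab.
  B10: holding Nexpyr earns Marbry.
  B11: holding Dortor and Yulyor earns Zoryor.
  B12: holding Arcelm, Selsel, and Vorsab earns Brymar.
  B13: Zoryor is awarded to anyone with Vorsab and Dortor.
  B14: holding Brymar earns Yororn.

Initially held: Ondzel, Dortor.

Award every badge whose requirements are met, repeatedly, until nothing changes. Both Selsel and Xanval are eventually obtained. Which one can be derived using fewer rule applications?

Xanval

Xanval: With Dortor and Ondzel, Vorsab is earned (B9). With Vorsab and Dortor, Xanval is earned (B7). [2 rule applications]
Selsel: With Dortor and Ondzel, Vorsab is earned (B9). With Vorsab and Dortor, Xanval is earned (B7). With Xanval and Dortor, Nexpyr is earned (B8). With Nexpyr and Vorsab, Selsel is earned (B3). [4 rule applications]
Xanval needs fewer.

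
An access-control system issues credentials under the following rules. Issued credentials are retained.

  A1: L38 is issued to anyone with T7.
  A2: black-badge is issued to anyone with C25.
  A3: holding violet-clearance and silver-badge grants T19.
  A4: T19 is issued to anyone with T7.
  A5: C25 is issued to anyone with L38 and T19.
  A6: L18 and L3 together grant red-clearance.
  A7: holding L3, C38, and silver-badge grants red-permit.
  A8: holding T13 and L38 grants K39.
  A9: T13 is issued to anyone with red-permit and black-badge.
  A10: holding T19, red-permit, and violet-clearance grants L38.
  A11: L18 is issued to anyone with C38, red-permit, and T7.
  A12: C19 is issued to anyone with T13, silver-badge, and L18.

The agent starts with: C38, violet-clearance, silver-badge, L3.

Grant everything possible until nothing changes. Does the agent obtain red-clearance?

red-clearance would need L18 and L3 (A6), but L18 is never granted.

No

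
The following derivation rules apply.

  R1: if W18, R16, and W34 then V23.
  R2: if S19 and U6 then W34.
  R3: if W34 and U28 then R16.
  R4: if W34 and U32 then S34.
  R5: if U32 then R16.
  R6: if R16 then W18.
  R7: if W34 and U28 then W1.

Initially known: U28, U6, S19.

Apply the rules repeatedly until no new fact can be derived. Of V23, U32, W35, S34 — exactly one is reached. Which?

S19 and U6 hold, so W34 follows (R2).
From W34 and U28, R3 gives R16.
R16 holds, so W18 follows (R6).
W18, R16, and W34 hold, so V23 follows (R1).
S34 would need W34 and U32 (R4), but U32 is never established. No rule produces W35, and it is not given. No rule produces U32, and it is not given.

V23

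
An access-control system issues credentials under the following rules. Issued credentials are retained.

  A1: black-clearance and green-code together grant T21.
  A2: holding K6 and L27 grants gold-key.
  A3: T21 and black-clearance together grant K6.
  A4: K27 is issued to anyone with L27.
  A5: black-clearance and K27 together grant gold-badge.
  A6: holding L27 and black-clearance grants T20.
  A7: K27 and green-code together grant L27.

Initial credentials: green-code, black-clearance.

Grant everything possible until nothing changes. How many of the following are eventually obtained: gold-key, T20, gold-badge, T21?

Holding black-clearance and green-code grants T21 (A1).
gold-key would need K6 and L27 (A2), but L27 is never granted.
T20 would need L27 and black-clearance (A6), but L27 is never granted.
gold-badge would need black-clearance and K27 (A5), but K27 is never granted.
T21: reached.
Reached: T21 — 1 of the 4.

1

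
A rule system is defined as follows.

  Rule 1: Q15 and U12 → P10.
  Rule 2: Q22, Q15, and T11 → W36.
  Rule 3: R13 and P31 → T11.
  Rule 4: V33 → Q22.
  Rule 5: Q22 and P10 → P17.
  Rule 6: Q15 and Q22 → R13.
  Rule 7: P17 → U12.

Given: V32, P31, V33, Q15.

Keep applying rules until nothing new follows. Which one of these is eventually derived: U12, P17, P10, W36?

W36

V33 holds, so Q22 follows (Rule 4).
Q15 and Q22 hold, so R13 follows (Rule 6).
R13 and P31 hold, so T11 follows (Rule 3).
From Q22, Q15, and T11, Rule 2 gives W36.
P17 would need Q22 and P10 (Rule 5), but P10 is never established. U12 would need P17 (Rule 7), but P17 is never established. P10 would need Q15 and U12 (Rule 1), but U12 is never established.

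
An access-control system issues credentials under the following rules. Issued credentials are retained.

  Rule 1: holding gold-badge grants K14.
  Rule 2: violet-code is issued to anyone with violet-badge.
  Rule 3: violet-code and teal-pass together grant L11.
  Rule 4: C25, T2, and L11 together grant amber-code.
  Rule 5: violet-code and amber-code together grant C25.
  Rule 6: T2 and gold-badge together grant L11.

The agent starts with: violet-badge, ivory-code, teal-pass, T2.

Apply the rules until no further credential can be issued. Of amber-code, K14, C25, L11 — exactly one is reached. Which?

Holding violet-badge grants violet-code (Rule 2).
Holding violet-code and teal-pass grants L11 (Rule 3).
amber-code would need C25, T2, and L11 (Rule 4), but C25 is never granted. K14 would need gold-badge (Rule 1), but gold-badge is never granted. C25 would need violet-code and amber-code (Rule 5), but amber-code is never granted.

L11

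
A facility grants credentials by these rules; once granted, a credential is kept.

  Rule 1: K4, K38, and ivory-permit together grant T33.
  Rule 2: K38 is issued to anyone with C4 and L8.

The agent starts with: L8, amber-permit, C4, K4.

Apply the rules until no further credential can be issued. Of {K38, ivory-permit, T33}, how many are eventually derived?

Holding C4 and L8 grants K38 (Rule 2).
K38: reached.
No rule produces ivory-permit, and it is not given.
T33 would need K4, K38, and ivory-permit (Rule 1), but ivory-permit is never granted.
Reached: K38 — 1 of the 3.

1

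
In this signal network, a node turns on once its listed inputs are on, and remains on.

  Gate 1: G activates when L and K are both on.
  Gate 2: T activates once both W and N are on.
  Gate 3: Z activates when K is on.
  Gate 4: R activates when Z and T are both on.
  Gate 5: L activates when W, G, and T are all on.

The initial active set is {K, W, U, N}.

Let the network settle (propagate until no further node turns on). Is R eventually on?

K is on, so Z activates (Gate 3).
Gate 2: W and N on → T on.
Z and T are on, so R activates (Gate 4).

Yes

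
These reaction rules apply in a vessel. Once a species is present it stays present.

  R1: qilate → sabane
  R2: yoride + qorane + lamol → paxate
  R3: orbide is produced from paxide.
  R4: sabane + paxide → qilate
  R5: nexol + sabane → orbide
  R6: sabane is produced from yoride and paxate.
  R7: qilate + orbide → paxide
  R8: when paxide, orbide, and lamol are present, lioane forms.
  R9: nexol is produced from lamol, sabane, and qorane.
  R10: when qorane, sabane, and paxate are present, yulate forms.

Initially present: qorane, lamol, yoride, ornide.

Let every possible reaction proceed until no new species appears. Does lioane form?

No

lioane would need paxide, orbide, and lamol (R8), but paxide never forms.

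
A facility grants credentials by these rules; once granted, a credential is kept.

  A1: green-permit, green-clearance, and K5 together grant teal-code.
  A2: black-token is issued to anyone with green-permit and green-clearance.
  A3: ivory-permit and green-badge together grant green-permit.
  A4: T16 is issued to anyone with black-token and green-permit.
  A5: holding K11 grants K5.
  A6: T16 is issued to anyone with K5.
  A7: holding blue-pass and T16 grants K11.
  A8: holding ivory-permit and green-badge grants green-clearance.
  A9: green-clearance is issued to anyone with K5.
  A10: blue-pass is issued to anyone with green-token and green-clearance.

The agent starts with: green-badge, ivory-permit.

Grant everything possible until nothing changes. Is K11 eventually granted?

K11 would need blue-pass and T16 (A7), but blue-pass is never granted.

No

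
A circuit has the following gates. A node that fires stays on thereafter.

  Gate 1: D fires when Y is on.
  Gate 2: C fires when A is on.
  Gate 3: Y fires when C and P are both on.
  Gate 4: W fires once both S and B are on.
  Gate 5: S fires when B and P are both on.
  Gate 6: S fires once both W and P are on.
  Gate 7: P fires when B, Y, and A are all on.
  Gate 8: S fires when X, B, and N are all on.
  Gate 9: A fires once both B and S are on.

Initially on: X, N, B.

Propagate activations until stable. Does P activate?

P would need B, Y, and A (Gate 7), but Y never turns on.

No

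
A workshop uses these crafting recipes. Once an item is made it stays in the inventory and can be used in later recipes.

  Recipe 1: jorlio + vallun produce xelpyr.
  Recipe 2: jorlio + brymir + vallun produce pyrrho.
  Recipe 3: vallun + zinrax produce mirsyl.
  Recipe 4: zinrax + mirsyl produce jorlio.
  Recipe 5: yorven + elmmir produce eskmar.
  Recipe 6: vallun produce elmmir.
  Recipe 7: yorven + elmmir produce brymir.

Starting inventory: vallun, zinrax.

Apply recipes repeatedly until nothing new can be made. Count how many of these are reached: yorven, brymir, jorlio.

Using Recipe 3, vallun and zinrax make mirsyl.
Using Recipe 4, zinrax and mirsyl make jorlio.
No rule produces yorven, and it is not given.
brymir would need yorven and elmmir (Recipe 7), but yorven is never obtained.
jorlio: reached.
Reached: jorlio — 1 of the 3.

1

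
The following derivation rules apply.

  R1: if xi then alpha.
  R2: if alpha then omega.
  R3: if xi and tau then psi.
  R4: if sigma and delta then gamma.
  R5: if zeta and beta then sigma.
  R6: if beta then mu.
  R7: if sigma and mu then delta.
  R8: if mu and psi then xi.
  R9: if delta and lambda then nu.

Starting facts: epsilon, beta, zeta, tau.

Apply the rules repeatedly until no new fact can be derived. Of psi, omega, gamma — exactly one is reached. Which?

gamma

From beta, R6 gives mu.
zeta and beta hold, so sigma follows (R5).
From sigma and mu, R7 gives delta.
sigma and delta hold, so gamma follows (R4).
omega would need alpha (R2), but alpha is never established. psi would need xi and tau (R3), but xi is never established.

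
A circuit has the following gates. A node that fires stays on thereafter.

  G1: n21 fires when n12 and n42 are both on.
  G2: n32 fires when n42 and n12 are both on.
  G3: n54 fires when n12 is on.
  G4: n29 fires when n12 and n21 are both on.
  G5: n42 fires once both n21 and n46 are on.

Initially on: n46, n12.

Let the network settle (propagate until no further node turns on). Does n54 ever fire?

G3: n12 on → n54 on.

Yes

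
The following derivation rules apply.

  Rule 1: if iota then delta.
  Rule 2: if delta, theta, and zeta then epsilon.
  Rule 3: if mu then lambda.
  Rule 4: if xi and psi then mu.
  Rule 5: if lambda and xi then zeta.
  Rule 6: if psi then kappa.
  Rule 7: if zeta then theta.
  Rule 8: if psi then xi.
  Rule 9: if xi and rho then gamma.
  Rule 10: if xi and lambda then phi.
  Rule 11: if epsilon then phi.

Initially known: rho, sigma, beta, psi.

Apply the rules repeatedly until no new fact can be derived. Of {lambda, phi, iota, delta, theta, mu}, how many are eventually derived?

psi holds, so xi follows (Rule 8).
From xi and psi, Rule 4 gives mu.
From mu, Rule 3 gives lambda.
From xi and lambda, Rule 10 gives phi.
lambda and xi hold, so zeta follows (Rule 5).
From zeta, Rule 7 gives theta.
lambda: reached.
phi: reached.
No rule produces iota, and it is not given.
delta would need iota (Rule 1), but iota is never established.
theta: reached.
mu: reached.
Reached: lambda, phi, theta, and mu — 4 of the 6.

4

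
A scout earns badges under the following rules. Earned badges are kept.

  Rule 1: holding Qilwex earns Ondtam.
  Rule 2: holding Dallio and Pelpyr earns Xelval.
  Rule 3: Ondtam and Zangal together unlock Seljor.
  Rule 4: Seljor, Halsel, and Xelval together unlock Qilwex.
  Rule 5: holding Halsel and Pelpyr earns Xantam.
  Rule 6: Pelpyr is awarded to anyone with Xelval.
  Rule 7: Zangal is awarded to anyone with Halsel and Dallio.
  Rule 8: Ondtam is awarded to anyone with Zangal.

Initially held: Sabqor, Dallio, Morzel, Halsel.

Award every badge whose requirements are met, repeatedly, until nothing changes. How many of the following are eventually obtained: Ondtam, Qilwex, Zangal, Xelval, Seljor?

3

With Halsel and Dallio, Zangal is earned (Rule 7).
With Zangal, Ondtam is earned (Rule 8).
With Ondtam and Zangal, Seljor is earned (Rule 3).
Ondtam: reached.
Qilwex would need Seljor, Halsel, and Xelval (Rule 4), but Xelval is never earned.
Zangal: reached.
Xelval would need Dallio and Pelpyr (Rule 2), but Pelpyr is never earned.
Seljor: reached.
Reached: Ondtam, Zangal, and Seljor — 3 of the 5.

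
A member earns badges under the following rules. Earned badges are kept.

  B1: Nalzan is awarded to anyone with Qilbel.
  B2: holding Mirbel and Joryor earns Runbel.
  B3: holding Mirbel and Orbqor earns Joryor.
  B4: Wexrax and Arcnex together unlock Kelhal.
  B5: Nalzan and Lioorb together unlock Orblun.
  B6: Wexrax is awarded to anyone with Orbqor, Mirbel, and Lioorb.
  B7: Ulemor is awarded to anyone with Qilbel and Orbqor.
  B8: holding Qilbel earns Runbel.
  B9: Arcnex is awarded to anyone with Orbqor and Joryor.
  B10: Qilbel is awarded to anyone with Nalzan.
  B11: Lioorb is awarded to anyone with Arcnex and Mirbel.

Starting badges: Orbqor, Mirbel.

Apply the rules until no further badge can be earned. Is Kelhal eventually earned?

Yes

With Mirbel and Orbqor, Joryor is earned (B3).
With Orbqor and Joryor, Arcnex is earned (B9).
With Arcnex and Mirbel, Lioorb is earned (B11).
With Orbqor, Mirbel, and Lioorb, Wexrax is earned (B6).
With Wexrax and Arcnex, Kelhal is earned (B4).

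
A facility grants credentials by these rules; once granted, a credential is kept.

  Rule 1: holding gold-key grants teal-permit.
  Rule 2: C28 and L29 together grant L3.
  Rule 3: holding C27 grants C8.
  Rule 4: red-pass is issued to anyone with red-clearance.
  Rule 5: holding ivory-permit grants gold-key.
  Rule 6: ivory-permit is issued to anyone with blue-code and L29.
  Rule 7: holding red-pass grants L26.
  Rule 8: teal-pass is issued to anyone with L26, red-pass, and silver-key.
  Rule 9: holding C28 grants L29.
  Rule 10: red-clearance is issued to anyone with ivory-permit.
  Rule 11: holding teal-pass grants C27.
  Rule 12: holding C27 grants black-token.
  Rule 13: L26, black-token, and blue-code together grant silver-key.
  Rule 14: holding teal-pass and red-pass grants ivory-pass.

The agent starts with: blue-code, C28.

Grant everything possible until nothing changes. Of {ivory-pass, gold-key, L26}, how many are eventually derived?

Holding C28 grants L29 (Rule 9).
Holding blue-code and L29 grants ivory-permit (Rule 6).
Holding ivory-permit grants gold-key (Rule 5).
Holding ivory-permit grants red-clearance (Rule 10).
Holding red-clearance grants red-pass (Rule 4).
Holding red-pass grants L26 (Rule 7).
ivory-pass would need teal-pass and red-pass (Rule 14), but teal-pass is never granted.
gold-key: reached.
L26: reached.
Reached: gold-key and L26 — 2 of the 3.

2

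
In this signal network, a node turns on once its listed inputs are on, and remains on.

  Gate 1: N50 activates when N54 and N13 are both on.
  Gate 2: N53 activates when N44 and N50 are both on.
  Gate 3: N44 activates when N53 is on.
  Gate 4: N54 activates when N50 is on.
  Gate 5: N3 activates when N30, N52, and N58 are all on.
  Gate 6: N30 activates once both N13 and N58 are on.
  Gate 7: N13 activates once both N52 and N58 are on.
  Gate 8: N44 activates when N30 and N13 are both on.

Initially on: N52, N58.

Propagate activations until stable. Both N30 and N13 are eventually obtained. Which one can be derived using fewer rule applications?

N13

N13: N52 and N58 are on, so N13 activates (Gate 7). [1 rule application]
N30: N52 and N58 are on, so N13 activates (Gate 7). Gate 6: N13 and N58 on → N30 on. [2 rule applications]
N13 needs fewer.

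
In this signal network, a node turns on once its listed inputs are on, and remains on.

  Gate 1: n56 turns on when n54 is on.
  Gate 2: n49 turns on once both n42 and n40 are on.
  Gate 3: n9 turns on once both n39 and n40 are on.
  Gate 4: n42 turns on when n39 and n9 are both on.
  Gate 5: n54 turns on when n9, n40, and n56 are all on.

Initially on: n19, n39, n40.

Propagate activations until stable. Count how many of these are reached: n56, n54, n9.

n39 and n40 are on, so n9 turns on (Gate 3).
n56 would need n54 (Gate 1), but n54 never turns on.
n54 would need n9, n40, and n56 (Gate 5), but n56 never turns on.
n9: reached.
Reached: n9 — 1 of the 3.

1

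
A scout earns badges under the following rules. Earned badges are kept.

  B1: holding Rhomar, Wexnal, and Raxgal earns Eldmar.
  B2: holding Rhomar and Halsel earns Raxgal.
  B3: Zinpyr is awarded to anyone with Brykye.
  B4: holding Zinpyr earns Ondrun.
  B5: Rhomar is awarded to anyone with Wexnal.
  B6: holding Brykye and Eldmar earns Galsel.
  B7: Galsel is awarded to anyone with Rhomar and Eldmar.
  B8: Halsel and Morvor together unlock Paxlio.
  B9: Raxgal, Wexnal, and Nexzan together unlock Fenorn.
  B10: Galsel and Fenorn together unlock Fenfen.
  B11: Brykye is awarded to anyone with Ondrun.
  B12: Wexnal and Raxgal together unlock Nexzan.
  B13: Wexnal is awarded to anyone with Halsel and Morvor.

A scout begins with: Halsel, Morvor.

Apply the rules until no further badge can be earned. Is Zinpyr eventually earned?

Zinpyr would need Brykye (B3), but Brykye is never earned.

No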